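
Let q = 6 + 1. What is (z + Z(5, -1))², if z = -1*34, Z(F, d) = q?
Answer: 729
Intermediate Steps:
q = 7
Z(F, d) = 7
z = -34
(z + Z(5, -1))² = (-34 + 7)² = (-27)² = 729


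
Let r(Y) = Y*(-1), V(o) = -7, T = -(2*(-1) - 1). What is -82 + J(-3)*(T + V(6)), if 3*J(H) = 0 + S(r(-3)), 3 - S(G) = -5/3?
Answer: -794/9 ≈ -88.222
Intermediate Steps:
T = 3 (T = -(-2 - 1) = -1*(-3) = 3)
r(Y) = -Y
S(G) = 14/3 (S(G) = 3 - (-5)/3 = 3 - 1*(-5/3) = 3 + 5/3 = 14/3)
J(H) = 14/9 (J(H) = (0 + 14/3)/3 = (⅓)*(14/3) = 14/9)
-82 + J(-3)*(T + V(6)) = -82 + 14*(3 - 7)/9 = -82 + (14/9)*(-4) = -82 - 56/9 = -794/9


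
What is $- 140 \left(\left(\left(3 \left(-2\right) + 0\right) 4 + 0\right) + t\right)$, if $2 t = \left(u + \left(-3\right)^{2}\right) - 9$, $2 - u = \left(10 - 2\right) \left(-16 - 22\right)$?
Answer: $-18060$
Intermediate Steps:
$u = 306$ ($u = 2 - \left(10 - 2\right) \left(-16 - 22\right) = 2 - 8 \left(-38\right) = 2 - -304 = 2 + 304 = 306$)
$t = 153$ ($t = \frac{\left(306 + \left(-3\right)^{2}\right) - 9}{2} = \frac{\left(306 + 9\right) - 9}{2} = \frac{315 - 9}{2} = \frac{1}{2} \cdot 306 = 153$)
$- 140 \left(\left(\left(3 \left(-2\right) + 0\right) 4 + 0\right) + t\right) = - 140 \left(\left(\left(3 \left(-2\right) + 0\right) 4 + 0\right) + 153\right) = - 140 \left(\left(\left(-6 + 0\right) 4 + 0\right) + 153\right) = - 140 \left(\left(\left(-6\right) 4 + 0\right) + 153\right) = - 140 \left(\left(-24 + 0\right) + 153\right) = - 140 \left(-24 + 153\right) = \left(-140\right) 129 = -18060$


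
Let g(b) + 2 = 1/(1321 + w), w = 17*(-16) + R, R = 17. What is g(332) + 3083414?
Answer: 3286917193/1066 ≈ 3.0834e+6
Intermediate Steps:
w = -255 (w = 17*(-16) + 17 = -272 + 17 = -255)
g(b) = -2131/1066 (g(b) = -2 + 1/(1321 - 255) = -2 + 1/1066 = -2131/1066)
g(332) + 3083414 = -2131/1066 + 3083414 = 3286917193/1066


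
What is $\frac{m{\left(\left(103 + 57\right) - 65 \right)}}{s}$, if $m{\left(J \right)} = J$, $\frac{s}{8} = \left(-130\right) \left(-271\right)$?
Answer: $\frac{19}{56368} \approx 0.00033707$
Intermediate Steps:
$s = 281840$ ($s = 8 \left(\left(-130\right) \left(-271\right)\right) = 8 \cdot 35230 = 281840$)
$\frac{m{\left(\left(103 + 57\right) - 65 \right)}}{s} = \frac{\left(103 + 57\right) - 65}{281840} = \left(160 - 65\right) \frac{1}{281840} = 95 \cdot \frac{1}{281840} = \frac{19}{56368}$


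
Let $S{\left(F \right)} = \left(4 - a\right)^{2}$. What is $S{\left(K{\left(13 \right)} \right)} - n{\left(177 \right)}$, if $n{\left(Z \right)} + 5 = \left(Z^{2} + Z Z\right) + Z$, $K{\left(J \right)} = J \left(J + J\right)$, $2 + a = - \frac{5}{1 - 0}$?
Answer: $-62709$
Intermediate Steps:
$a = -7$ ($a = -2 - \frac{5}{1 - 0} = -2 - \frac{5}{1 + 0} = -2 - \frac{5}{1} = -2 - 5 = -7$)
$K{\left(J \right)} = 2 J^{2}$ ($K{\left(J \right)} = J 2 J = 2 J^{2}$)
$n{\left(Z \right)} = -5 + Z + 2 Z^{2}$ ($n{\left(Z \right)} = -5 + \left(\left(Z^{2} + Z Z\right) + Z\right) = -5 + \left(\left(Z^{2} + Z^{2}\right) + Z\right) = -5 + \left(2 Z^{2} + Z\right) = -5 + \left(Z + 2 Z^{2}\right) = -5 + Z + 2 Z^{2}$)
$S{\left(F \right)} = 121$ ($S{\left(F \right)} = \left(4 - -7\right)^{2} = \left(4 + 7\right)^{2} = 11^{2} = 121$)
$S{\left(K{\left(13 \right)} \right)} - n{\left(177 \right)} = 121 - \left(-5 + 177 + 2 \cdot 177^{2}\right) = 121 - \left(-5 + 177 + 2 \cdot 31329\right) = 121 - \left(-5 + 177 + 62658\right) = 121 - 62830 = -62709$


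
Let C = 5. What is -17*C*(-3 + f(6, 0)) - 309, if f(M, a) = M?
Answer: -564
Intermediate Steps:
-17*C*(-3 + f(6, 0)) - 309 = -85*(-3 + 6) - 309 = -85*3 - 309 = -17*15 - 309 = -255 - 309 = -564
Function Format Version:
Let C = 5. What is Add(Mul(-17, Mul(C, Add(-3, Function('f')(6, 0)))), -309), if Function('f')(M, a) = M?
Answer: -564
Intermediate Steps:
Add(Mul(-17, Mul(C, Add(-3, Function('f')(6, 0)))), -309) = Add(Mul(-17, Mul(5, Add(-3, 6))), -309) = Add(Mul(-17, Mul(5, 3)), -309) = Add(Mul(-17, 15), -309) = Add(-255, -309) = -564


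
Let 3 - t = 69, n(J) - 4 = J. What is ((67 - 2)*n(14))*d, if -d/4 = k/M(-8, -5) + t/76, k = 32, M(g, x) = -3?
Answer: 1025700/19 ≈ 53984.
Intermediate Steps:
n(J) = 4 + J
t = -66 (t = 3 - 1*69 = 3 - 69 = -66)
d = 2630/57 (d = -4*(32/(-3) - 66/76) = -4*(32*(-⅓) - 66*1/76) = -4*(-32/3 - 33/38) = -4*(-1315/114) = 2630/57 ≈ 46.140)
((67 - 2)*n(14))*d = ((67 - 2)*(4 + 14))*(2630/57) = (65*18)*(2630/57) = 1170*(2630/57) = 1025700/19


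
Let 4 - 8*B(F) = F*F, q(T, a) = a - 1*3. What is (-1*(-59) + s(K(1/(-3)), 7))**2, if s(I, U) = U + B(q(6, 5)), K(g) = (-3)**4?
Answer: 4356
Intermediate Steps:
K(g) = 81
q(T, a) = -3 + a (q(T, a) = a - 3 = -3 + a)
B(F) = 1/2 - F**2/8 (B(F) = 1/2 - F*F/8 = 1/2 - F**2/8)
s(I, U) = U (s(I, U) = U + (1/2 - (-3 + 5)**2/8) = U + (1/2 - 1/8*2**2) = U + (1/2 - 1/8*4) = U + (1/2 - 1/2) = U + 0 = U)
(-1*(-59) + s(K(1/(-3)), 7))**2 = (-1*(-59) + 7)**2 = (59 + 7)**2 = 66**2 = 4356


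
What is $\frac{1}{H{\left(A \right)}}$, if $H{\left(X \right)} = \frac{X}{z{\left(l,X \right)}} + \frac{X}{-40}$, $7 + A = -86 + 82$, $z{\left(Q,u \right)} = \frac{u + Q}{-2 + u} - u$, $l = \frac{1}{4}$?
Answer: $- \frac{4920}{3223} \approx -1.5265$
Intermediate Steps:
$l = \frac{1}{4} \approx 0.25$
$z{\left(Q,u \right)} = - u + \frac{Q + u}{-2 + u}$ ($z{\left(Q,u \right)} = \frac{Q + u}{-2 + u} - u = - u + \frac{Q + u}{-2 + u}$)
$A = -11$ ($A = -7 + \left(-86 + 82\right) = -7 - 4 = -11$)
$H{\left(X \right)} = - \frac{X}{40} + \frac{X \left(-2 + X\right)}{\frac{1}{4} - X^{2} + 3 X}$ ($H{\left(X \right)} = \frac{X}{\frac{1}{-2 + X} \left(\frac{1}{4} - X^{2} + 3 X\right)} + \frac{X}{-40} = X \frac{-2 + X}{\frac{1}{4} - X^{2} + 3 X} + X \left(- \frac{1}{40}\right) = \frac{X \left(-2 + X\right)}{\frac{1}{4} - X^{2} + 3 X} - \frac{X}{40} = - \frac{X}{40} + \frac{X \left(-2 + X\right)}{\frac{1}{4} - X^{2} + 3 X}$)
$\frac{1}{H{\left(A \right)}} = \frac{1}{\frac{1}{40} \left(-11\right) \frac{1}{1 - 4 \left(-11\right)^{2} + 12 \left(-11\right)} \left(-321 + 4 \left(-11\right)^{2} + 148 \left(-11\right)\right)} = \frac{1}{\frac{1}{40} \left(-11\right) \frac{1}{1 - 484 - 132} \left(-321 + 4 \cdot 121 - 1628\right)} = \frac{1}{\frac{1}{40} \left(-11\right) \frac{1}{1 - 484 - 132} \left(-321 + 484 - 1628\right)} = \frac{1}{\frac{1}{40} \left(-11\right) \frac{1}{-615} \left(-1465\right)} = \frac{1}{\frac{1}{40} \left(-11\right) \left(- \frac{1}{615}\right) \left(-1465\right)} = \frac{1}{- \frac{3223}{4920}} = - \frac{4920}{3223}$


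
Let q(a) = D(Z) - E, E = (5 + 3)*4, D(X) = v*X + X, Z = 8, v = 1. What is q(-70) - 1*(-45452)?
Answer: 45436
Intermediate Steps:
D(X) = 2*X (D(X) = 1*X + X = X + X = 2*X)
E = 32 (E = 8*4 = 32)
q(a) = -16 (q(a) = 2*8 - 1*32 = 16 - 32 = -16)
q(-70) - 1*(-45452) = -16 - 1*(-45452) = -16 + 45452 = 45436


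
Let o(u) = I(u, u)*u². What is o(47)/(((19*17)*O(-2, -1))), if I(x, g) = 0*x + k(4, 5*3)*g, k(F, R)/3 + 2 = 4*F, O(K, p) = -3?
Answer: -1453522/323 ≈ -4500.1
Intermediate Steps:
k(F, R) = -6 + 12*F (k(F, R) = -6 + 3*(4*F) = -6 + 12*F)
I(x, g) = 42*g (I(x, g) = 0*x + (-6 + 12*4)*g = 0 + (-6 + 48)*g = 0 + 42*g = 42*g)
o(u) = 42*u³ (o(u) = (42*u)*u² = 42*u³)
o(47)/(((19*17)*O(-2, -1))) = (42*47³)/(((19*17)*(-3))) = (42*103823)/((323*(-3))) = 4360566/(-969) = 4360566*(-1/969) = -1453522/323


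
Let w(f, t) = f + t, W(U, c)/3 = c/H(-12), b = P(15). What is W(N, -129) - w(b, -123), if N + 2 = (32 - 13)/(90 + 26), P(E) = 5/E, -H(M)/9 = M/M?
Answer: 497/3 ≈ 165.67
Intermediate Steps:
H(M) = -9 (H(M) = -9*M/M = -9*1 = -9)
b = 1/3 (b = 5/15 = 5*(1/15) = 1/3 ≈ 0.33333)
N = -213/116 (N = -2 + (32 - 13)/(90 + 26) = -2 + 19/116 = -213/116 ≈ -1.8362)
W(U, c) = -c/3 (W(U, c) = 3*(c/(-9)) = 3*(c*(-1/9)) = 3*(-c/9) = -c/3)
W(N, -129) - w(b, -123) = -1/3*(-129) - (1/3 - 123) = 43 - 1*(-368/3) = 43 + 368/3 = 497/3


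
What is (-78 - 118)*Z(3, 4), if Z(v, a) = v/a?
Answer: -147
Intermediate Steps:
(-78 - 118)*Z(3, 4) = (-78 - 118)*(3/4) = -588/4 = -196*¾ = -147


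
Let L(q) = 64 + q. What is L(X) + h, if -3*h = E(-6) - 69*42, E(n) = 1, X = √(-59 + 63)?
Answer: 3095/3 ≈ 1031.7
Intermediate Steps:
X = 2 (X = √4 = 2)
h = 2897/3 (h = -(1 - 69*42)/3 = -(1 - 2898)/3 = -⅓*(-2897) = 2897/3 ≈ 965.67)
L(X) + h = (64 + 2) + 2897/3 = 66 + 2897/3 = 3095/3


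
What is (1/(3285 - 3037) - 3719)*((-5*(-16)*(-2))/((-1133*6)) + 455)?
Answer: -475489750125/280984 ≈ -1.6922e+6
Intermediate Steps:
(1/(3285 - 3037) - 3719)*((-5*(-16)*(-2))/((-1133*6)) + 455) = (1/248 - 3719)*((80*(-2))/(-6798) + 455) = (1/248 - 3719)*(-160*(-1/6798) + 455) = -922311*(80/3399 + 455)/248 = -922311/248*1546625/3399 = -475489750125/280984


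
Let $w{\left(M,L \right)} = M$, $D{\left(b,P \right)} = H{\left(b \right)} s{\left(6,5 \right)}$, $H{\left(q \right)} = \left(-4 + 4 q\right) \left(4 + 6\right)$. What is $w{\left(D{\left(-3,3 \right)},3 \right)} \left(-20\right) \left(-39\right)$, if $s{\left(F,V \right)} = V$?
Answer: $-624000$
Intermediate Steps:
$H{\left(q \right)} = -40 + 40 q$ ($H{\left(q \right)} = \left(-4 + 4 q\right) 10 = -40 + 40 q$)
$D{\left(b,P \right)} = -200 + 200 b$ ($D{\left(b,P \right)} = \left(-40 + 40 b\right) 5 = -200 + 200 b$)
$w{\left(D{\left(-3,3 \right)},3 \right)} \left(-20\right) \left(-39\right) = \left(-200 + 200 \left(-3\right)\right) \left(-20\right) \left(-39\right) = \left(-200 - 600\right) \left(-20\right) \left(-39\right) = \left(-800\right) \left(-20\right) \left(-39\right) = 16000 \left(-39\right) = -624000$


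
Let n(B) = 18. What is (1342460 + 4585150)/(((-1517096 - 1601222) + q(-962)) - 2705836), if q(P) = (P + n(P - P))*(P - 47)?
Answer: -987935/811943 ≈ -1.2168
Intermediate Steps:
q(P) = (-47 + P)*(18 + P) (q(P) = (P + 18)*(P - 47) = (18 + P)*(-47 + P) = (-47 + P)*(18 + P))
(1342460 + 4585150)/(((-1517096 - 1601222) + q(-962)) - 2705836) = (1342460 + 4585150)/(((-1517096 - 1601222) + (-846 + (-962)**2 - 29*(-962))) - 2705836) = 5927610/((-3118318 + (-846 + 925444 + 27898)) - 2705836) = 5927610/((-3118318 + 952496) - 2705836) = 5927610/(-2165822 - 2705836) = 5927610/(-4871658) = 5927610*(-1/4871658) = -987935/811943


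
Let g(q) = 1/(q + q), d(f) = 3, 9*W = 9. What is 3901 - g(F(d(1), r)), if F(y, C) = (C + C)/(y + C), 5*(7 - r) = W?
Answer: 530487/136 ≈ 3900.6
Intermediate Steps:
W = 1 (W = (1/9)*9 = 1)
r = 34/5 (r = 7 - 1/5*1 = 7 - 1/5 = 34/5 ≈ 6.8000)
F(y, C) = 2*C/(C + y) (F(y, C) = (2*C)/(C + y) = 2*C/(C + y))
g(q) = 1/(2*q)
3901 - g(F(d(1), r)) = 3901 - 1/(2*(2*(34/5)/(34/5 + 3))) = 3901 - 1/(2*(2*(34/5)/(49/5))) = 3901 - 1/(2*(2*(34/5)*(5/49))) = 3901 - 1/(2*68/49) = 3901 - 49/(2*68) = 3901 - 1*49/136 = 3901 - 49/136 = 530487/136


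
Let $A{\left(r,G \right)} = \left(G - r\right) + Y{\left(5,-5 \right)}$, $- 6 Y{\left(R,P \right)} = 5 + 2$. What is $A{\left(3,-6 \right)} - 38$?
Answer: $- \frac{289}{6} \approx -48.167$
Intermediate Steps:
$Y{\left(R,P \right)} = - \frac{7}{6}$ ($Y{\left(R,P \right)} = - \frac{5 + 2}{6} = \left(- \frac{1}{6}\right) 7 = - \frac{7}{6}$)
$A{\left(r,G \right)} = - \frac{7}{6} + G - r$ ($A{\left(r,G \right)} = \left(G - r\right) - \frac{7}{6} = - \frac{7}{6} + G - r$)
$A{\left(3,-6 \right)} - 38 = \left(- \frac{7}{6} - 6 - 3\right) - 38 = - \frac{61}{6} - 38 = - \frac{289}{6}$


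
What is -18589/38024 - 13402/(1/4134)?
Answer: -2106676695421/38024 ≈ -5.5404e+7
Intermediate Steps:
-18589/38024 - 13402/(1/4134) = -18589*1/38024 - 13402/1/4134 = -18589/38024 - 13402*4134 = -18589/38024 - 55403868 = -2106676695421/38024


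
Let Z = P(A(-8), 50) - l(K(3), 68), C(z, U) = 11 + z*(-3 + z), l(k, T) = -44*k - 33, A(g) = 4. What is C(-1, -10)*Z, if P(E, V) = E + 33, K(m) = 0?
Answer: 1050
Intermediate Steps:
P(E, V) = 33 + E
l(k, T) = -33 - 44*k
Z = 70 (Z = (33 + 4) - (-33 - 44*0) = 37 - (-33 + 0) = 37 - 1*(-33) = 37 + 33 = 70)
C(-1, -10)*Z = (11 + (-1)**2 - 3*(-1))*70 = (11 + 1 + 3)*70 = 15*70 = 1050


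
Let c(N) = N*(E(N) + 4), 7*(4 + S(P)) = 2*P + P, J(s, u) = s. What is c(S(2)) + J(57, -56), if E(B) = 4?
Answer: 223/7 ≈ 31.857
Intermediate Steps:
S(P) = -4 + 3*P/7 (S(P) = -4 + (2*P + P)/7 = -4 + (3*P)/7 = -4 + 3*P/7)
c(N) = 8*N (c(N) = N*(4 + 4) = N*8 = 8*N)
c(S(2)) + J(57, -56) = 8*(-4 + (3/7)*2) + 57 = 8*(-4 + 6/7) + 57 = 8*(-22/7) + 57 = -176/7 + 57 = 223/7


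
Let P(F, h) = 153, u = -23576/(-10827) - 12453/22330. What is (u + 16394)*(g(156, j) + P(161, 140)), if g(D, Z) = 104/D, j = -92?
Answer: 261052336785847/103614390 ≈ 2.5195e+6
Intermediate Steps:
u = 55946207/34538130 (u = -23576*(-1/10827) - 12453*1/22330 = 23576/10827 - 1779/3190 = 55946207/34538130 ≈ 1.6198)
(u + 16394)*(g(156, j) + P(161, 140)) = (55946207/34538130 + 16394)*(104/156 + 153) = 566274049427*(104*(1/156) + 153)/34538130 = 566274049427*(2/3 + 153)/34538130 = (566274049427/34538130)*(461/3) = 261052336785847/103614390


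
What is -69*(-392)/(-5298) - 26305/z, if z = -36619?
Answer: -141851137/32334577 ≈ -4.3870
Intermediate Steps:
-69*(-392)/(-5298) - 26305/z = -69*(-392)/(-5298) - 26305/(-36619) = 27048*(-1/5298) - 26305*(-1/36619) = -4508/883 + 26305/36619 = -141851137/32334577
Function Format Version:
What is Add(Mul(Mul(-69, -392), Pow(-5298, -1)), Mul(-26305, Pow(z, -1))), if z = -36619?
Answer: Rational(-141851137, 32334577) ≈ -4.3870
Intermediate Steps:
Add(Mul(Mul(-69, -392), Pow(-5298, -1)), Mul(-26305, Pow(z, -1))) = Add(Mul(Mul(-69, -392), Pow(-5298, -1)), Mul(-26305, Pow(-36619, -1))) = Add(Mul(27048, Rational(-1, 5298)), Mul(-26305, Rational(-1, 36619))) = Add(Rational(-4508, 883), Rational(26305, 36619)) = Rational(-141851137, 32334577)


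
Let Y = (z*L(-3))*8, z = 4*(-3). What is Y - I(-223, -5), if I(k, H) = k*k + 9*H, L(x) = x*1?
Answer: -49396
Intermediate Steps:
z = -12
L(x) = x
I(k, H) = k² + 9*H
Y = 288 (Y = -12*(-3)*8 = 36*8 = 288)
Y - I(-223, -5) = 288 - ((-223)² + 9*(-5)) = 288 - (49729 - 45) = 288 - 1*49684 = 288 - 49684 = -49396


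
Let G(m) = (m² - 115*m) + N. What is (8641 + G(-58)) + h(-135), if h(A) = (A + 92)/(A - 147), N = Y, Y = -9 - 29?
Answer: 5255677/282 ≈ 18637.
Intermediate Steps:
Y = -38
N = -38
h(A) = (92 + A)/(-147 + A)
G(m) = -38 + m² - 115*m (G(m) = (m² - 115*m) - 38 = -38 + m² - 115*m)
(8641 + G(-58)) + h(-135) = (8641 + (-38 + (-58)² - 115*(-58))) + (92 - 135)/(-147 - 135) = (8641 + (-38 + 3364 + 6670)) - 43/(-282) = (8641 + 9996) - 1/282*(-43) = 18637 + 43/282 = 5255677/282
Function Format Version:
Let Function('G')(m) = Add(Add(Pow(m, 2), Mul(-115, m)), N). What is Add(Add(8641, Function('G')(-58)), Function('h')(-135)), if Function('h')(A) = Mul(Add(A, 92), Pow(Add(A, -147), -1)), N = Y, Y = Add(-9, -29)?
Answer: Rational(5255677, 282) ≈ 18637.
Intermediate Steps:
Y = -38
N = -38
Function('h')(A) = Mul(Pow(Add(-147, A), -1), Add(92, A)) (Function('h')(A) = Mul(Add(92, A), Pow(Add(-147, A), -1)) = Mul(Pow(Add(-147, A), -1), Add(92, A)))
Function('G')(m) = Add(-38, Pow(m, 2), Mul(-115, m)) (Function('G')(m) = Add(Add(Pow(m, 2), Mul(-115, m)), -38) = Add(-38, Pow(m, 2), Mul(-115, m)))
Add(Add(8641, Function('G')(-58)), Function('h')(-135)) = Add(Add(8641, Add(-38, Pow(-58, 2), Mul(-115, -58))), Mul(Pow(Add(-147, -135), -1), Add(92, -135))) = Add(Add(8641, Add(-38, 3364, 6670)), Mul(Pow(-282, -1), -43)) = Add(Add(8641, 9996), Mul(Rational(-1, 282), -43)) = Add(18637, Rational(43, 282)) = Rational(5255677, 282)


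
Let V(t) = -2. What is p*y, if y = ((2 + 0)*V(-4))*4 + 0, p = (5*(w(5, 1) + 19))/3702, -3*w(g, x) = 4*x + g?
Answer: -640/1851 ≈ -0.34576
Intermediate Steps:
w(g, x) = -4*x/3 - g/3 (w(g, x) = -(4*x + g)/3 = -(g + 4*x)/3 = -4*x/3 - g/3)
p = 40/1851 (p = (5*((-4/3*1 - 1/3*5) + 19))/3702 = (5*((-4/3 - 5/3) + 19))*(1/3702) = (5*(-3 + 19))*(1/3702) = (5*16)*(1/3702) = 80*(1/3702) = 40/1851 ≈ 0.021610)
y = -16 (y = ((2 + 0)*(-2))*4 + 0 = (2*(-2))*4 + 0 = -4*4 + 0 = -16 + 0 = -16)
p*y = (40/1851)*(-16) = -640/1851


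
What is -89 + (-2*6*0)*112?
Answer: -89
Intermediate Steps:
-89 + (-2*6*0)*112 = -89 - 12*0*112 = -89 + 0*112 = -89 + 0 = -89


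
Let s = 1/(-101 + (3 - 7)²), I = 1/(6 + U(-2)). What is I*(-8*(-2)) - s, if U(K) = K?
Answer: 341/85 ≈ 4.0118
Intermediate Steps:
I = ¼ (I = 1/(6 - 2) = 1/4 = ¼ ≈ 0.25000)
s = -1/85 (s = 1/(-101 + (-4)²) = 1/(-101 + 16) = 1/(-85) = -1/85 ≈ -0.011765)
I*(-8*(-2)) - s = (-8*(-2))/4 - 1*(-1/85) = (¼)*16 + 1/85 = 4 + 1/85 = 341/85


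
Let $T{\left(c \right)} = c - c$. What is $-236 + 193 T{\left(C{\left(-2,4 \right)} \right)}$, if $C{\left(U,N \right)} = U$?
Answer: $-236$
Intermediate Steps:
$T{\left(c \right)} = 0$
$-236 + 193 T{\left(C{\left(-2,4 \right)} \right)} = -236 + 193 \cdot 0 = -236 + 0 = -236$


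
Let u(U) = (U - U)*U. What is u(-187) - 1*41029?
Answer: -41029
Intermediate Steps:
u(U) = 0 (u(U) = 0*U = 0)
u(-187) - 1*41029 = 0 - 1*41029 = 0 - 41029 = -41029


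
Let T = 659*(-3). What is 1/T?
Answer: -1/1977 ≈ -0.00050582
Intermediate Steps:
T = -1977
1/T = 1/(-1977) = -1/1977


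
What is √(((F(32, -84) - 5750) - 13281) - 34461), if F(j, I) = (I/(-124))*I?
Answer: 68*I*√11129/31 ≈ 231.41*I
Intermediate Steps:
F(j, I) = -I²/124 (F(j, I) = (I*(-1/124))*I = (-I/124)*I = -I²/124)
√(((F(32, -84) - 5750) - 13281) - 34461) = √(((-1/124*(-84)² - 5750) - 13281) - 34461) = √(((-1/124*7056 - 5750) - 13281) - 34461) = √(((-1764/31 - 5750) - 13281) - 34461) = √((-180014/31 - 13281) - 34461) = √(-591725/31 - 34461) = √(-1660016/31) = 68*I*√11129/31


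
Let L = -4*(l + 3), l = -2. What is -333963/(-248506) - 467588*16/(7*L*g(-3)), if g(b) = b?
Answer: -464786680889/5218626 ≈ -89063.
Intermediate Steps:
L = -4 (L = -4*(-2 + 3) = -4*1 = -4)
-333963/(-248506) - 467588*16/(7*L*g(-3)) = -333963/(-248506) - 467588/((-7*(-3)*(-4))/(-16)) = -333963*(-1/248506) - 467588/((21*(-4))*(-1/16)) = 333963/248506 - 467588/((-84*(-1/16))) = 333963/248506 - 467588/21/4 = 333963/248506 - 467588*4/21 = 333963/248506 - 1870352/21 = -464786680889/5218626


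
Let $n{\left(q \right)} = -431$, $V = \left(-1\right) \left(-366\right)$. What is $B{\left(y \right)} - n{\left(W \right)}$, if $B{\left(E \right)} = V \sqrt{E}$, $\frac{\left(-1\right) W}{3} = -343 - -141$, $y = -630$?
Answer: $431 + 1098 i \sqrt{70} \approx 431.0 + 9186.5 i$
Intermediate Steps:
$V = 366$
$W = 606$ ($W = - 3 \left(-343 - -141\right) = - 3 \left(-343 + 141\right) = \left(-3\right) \left(-202\right) = 606$)
$B{\left(E \right)} = 366 \sqrt{E}$
$B{\left(y \right)} - n{\left(W \right)} = 366 \sqrt{-630} - -431 = 366 \cdot 3 i \sqrt{70} + 431 = 1098 i \sqrt{70} + 431 = 431 + 1098 i \sqrt{70}$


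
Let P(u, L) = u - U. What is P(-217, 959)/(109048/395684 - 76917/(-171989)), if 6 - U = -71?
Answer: -714559602498/1756781525 ≈ -406.74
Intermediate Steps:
U = 77 (U = 6 - 1*(-71) = 6 + 71 = 77)
P(u, L) = -77 + u (P(u, L) = u - 1*77 = u - 77 = -77 + u)
P(-217, 959)/(109048/395684 - 76917/(-171989)) = (-77 - 217)/(109048/395684 - 76917/(-171989)) = -294/(109048*(1/395684) - 76917*(-1/171989)) = -294/(27262/98921 + 76917/171989) = -294/12297470675/17013323869 = -294*17013323869/12297470675 = -714559602498/1756781525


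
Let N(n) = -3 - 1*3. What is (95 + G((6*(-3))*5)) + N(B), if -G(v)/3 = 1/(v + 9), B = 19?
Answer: 2404/27 ≈ 89.037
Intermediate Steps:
N(n) = -6 (N(n) = -3 - 3 = -6)
G(v) = -3/(9 + v) (G(v) = -3/(v + 9) = -3/(9 + v))
(95 + G((6*(-3))*5)) + N(B) = (95 - 3/(9 + (6*(-3))*5)) - 6 = (95 - 3/(9 - 18*5)) - 6 = (95 - 3/(9 - 90)) - 6 = (95 - 3/(-81)) - 6 = (95 - 3*(-1/81)) - 6 = (95 + 1/27) - 6 = 2566/27 - 6 = 2404/27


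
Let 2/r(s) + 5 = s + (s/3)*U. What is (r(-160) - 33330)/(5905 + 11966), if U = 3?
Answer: -10832252/5808075 ≈ -1.8650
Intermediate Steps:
r(s) = 2/(-5 + 2*s) (r(s) = 2/(-5 + (s + (s/3)*3)) = 2/(-5 + (s + s)) = 2/(-5 + 2*s))
(r(-160) - 33330)/(5905 + 11966) = (2/(-5 + 2*(-160)) - 33330)/(5905 + 11966) = (2/(-5 - 320) - 33330)/17871 = (2/(-325) - 33330)*(1/17871) = (2*(-1/325) - 33330)*(1/17871) = (-2/325 - 33330)*(1/17871) = -10832252/325*1/17871 = -10832252/5808075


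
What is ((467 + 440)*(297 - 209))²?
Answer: 6370593856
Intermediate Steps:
((467 + 440)*(297 - 209))² = (907*88)² = 79816² = 6370593856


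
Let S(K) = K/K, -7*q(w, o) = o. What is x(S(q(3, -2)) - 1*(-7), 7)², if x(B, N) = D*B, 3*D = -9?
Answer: 576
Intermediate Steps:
D = -3 (D = (⅓)*(-9) = -3)
q(w, o) = -o/7
S(K) = 1
x(B, N) = -3*B
x(S(q(3, -2)) - 1*(-7), 7)² = (-3*(1 - 1*(-7)))² = (-3*(1 + 7))² = (-3*8)² = (-24)² = 576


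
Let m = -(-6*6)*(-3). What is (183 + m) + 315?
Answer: 390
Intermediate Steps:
m = -108 (m = -(-36)*(-3) = -1*108 = -108)
(183 + m) + 315 = (183 - 108) + 315 = 75 + 315 = 390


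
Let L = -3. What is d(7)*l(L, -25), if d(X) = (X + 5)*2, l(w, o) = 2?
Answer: 48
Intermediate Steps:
d(X) = 10 + 2*X (d(X) = (5 + X)*2 = 10 + 2*X)
d(7)*l(L, -25) = (10 + 2*7)*2 = (10 + 14)*2 = 24*2 = 48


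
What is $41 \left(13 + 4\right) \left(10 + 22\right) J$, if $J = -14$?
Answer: $-312256$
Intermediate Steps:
$41 \left(13 + 4\right) \left(10 + 22\right) J = 41 \left(13 + 4\right) \left(10 + 22\right) \left(-14\right) = 41 \cdot 17 \cdot 32 \left(-14\right) = 41 \cdot 544 \left(-14\right) = 22304 \left(-14\right) = -312256$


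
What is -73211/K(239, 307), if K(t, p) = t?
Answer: -73211/239 ≈ -306.32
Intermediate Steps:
-73211/K(239, 307) = -73211/239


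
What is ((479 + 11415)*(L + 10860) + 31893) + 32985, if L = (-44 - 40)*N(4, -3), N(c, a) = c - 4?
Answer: 129233718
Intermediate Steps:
N(c, a) = -4 + c
L = 0 (L = (-44 - 40)*(-4 + 4) = -84*0 = 0)
((479 + 11415)*(L + 10860) + 31893) + 32985 = ((479 + 11415)*(0 + 10860) + 31893) + 32985 = (11894*10860 + 31893) + 32985 = (129168840 + 31893) + 32985 = 129200733 + 32985 = 129233718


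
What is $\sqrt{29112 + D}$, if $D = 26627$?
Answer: $\sqrt{55739} \approx 236.09$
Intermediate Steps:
$\sqrt{29112 + D} = \sqrt{29112 + 26627} = \sqrt{55739}$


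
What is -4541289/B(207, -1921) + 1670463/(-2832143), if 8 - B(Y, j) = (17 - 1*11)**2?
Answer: 12861533079363/79300004 ≈ 1.6219e+5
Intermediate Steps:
B(Y, j) = -28 (B(Y, j) = 8 - (17 - 1*11)**2 = 8 - (17 - 11)**2 = 8 - 1*6**2 = 8 - 1*36 = 8 - 36 = -28)
-4541289/B(207, -1921) + 1670463/(-2832143) = -4541289/(-28) + 1670463/(-2832143) = -4541289*(-1/28) + 1670463*(-1/2832143) = 4541289/28 - 1670463/2832143 = 12861533079363/79300004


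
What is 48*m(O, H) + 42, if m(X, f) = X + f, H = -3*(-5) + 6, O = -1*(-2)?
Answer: 1146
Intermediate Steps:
O = 2
H = 21 (H = 15 + 6 = 21)
48*m(O, H) + 42 = 48*(2 + 21) + 42 = 48*23 + 42 = 1104 + 42 = 1146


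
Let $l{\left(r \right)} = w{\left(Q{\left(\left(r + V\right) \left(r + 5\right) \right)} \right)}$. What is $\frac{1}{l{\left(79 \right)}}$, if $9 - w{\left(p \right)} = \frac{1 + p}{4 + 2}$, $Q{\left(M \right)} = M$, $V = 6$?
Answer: $- \frac{6}{7087} \approx -0.00084662$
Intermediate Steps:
$w{\left(p \right)} = \frac{53}{6} - \frac{p}{6}$ ($w{\left(p \right)} = 9 - \frac{1 + p}{4 + 2} = 9 - \frac{1 + p}{6} = 9 - \left(1 + p\right) \frac{1}{6} = 9 - \left(\frac{1}{6} + \frac{p}{6}\right) = \frac{53}{6} - \frac{p}{6}$)
$l{\left(r \right)} = \frac{53}{6} - \frac{\left(5 + r\right) \left(6 + r\right)}{6}$ ($l{\left(r \right)} = \frac{53}{6} - \frac{\left(r + 6\right) \left(r + 5\right)}{6} = \frac{53}{6} - \frac{\left(6 + r\right) \left(5 + r\right)}{6} = \frac{53}{6} - \frac{\left(5 + r\right) \left(6 + r\right)}{6}$)
$\frac{1}{l{\left(79 \right)}} = \frac{1}{\frac{23}{6} - \frac{869}{6} - \frac{79^{2}}{6}} = \frac{1}{\frac{23}{6} - \frac{869}{6} - \frac{6241}{6}} = \frac{1}{- \frac{7087}{6}} = - \frac{6}{7087}$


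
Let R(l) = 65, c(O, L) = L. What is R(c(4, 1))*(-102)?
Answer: -6630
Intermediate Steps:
R(c(4, 1))*(-102) = 65*(-102) = -6630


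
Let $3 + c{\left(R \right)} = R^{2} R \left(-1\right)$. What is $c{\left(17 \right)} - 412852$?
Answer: $-417768$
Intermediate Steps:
$c{\left(R \right)} = -3 - R^{3}$ ($c{\left(R \right)} = -3 + R^{2} R \left(-1\right) = -3 + R^{3} \left(-1\right) = -3 - R^{3}$)
$c{\left(17 \right)} - 412852 = \left(-3 - 17^{3}\right) - 412852 = \left(-3 - 4913\right) - 412852 = -4916 - 412852 = -417768$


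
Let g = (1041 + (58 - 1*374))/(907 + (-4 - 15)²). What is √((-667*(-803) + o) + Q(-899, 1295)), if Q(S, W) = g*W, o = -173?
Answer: √215516120543/634 ≈ 732.24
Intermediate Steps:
g = 725/1268 (g = (1041 + (58 - 374))/(907 + (-19)²) = (1041 - 316)/(907 + 361) = 725/1268 ≈ 0.57177)
Q(S, W) = 725*W/1268
√((-667*(-803) + o) + Q(-899, 1295)) = √((-667*(-803) - 173) + (725/1268)*1295) = √((535601 - 173) + 938875/1268) = √(535428 + 938875/1268) = √(679861579/1268) = √215516120543/634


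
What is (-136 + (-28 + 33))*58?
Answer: -7598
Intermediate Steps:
(-136 + (-28 + 33))*58 = (-136 + 5)*58 = -131*58 = -7598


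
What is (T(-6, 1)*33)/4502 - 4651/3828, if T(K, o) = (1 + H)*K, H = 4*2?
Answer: -13880149/8616828 ≈ -1.6108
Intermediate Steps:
H = 8
T(K, o) = 9*K (T(K, o) = (1 + 8)*K = 9*K)
(T(-6, 1)*33)/4502 - 4651/3828 = ((9*(-6))*33)/4502 - 4651/3828 = -54*33*(1/4502) - 4651*1/3828 = -1782*1/4502 - 4651/3828 = -891/2251 - 4651/3828 = -13880149/8616828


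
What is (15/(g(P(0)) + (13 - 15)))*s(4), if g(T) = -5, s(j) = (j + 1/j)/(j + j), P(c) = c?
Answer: -255/224 ≈ -1.1384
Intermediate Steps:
s(j) = (j + 1/j)/(2*j) (s(j) = (j + 1/j)/((2*j)) = (j + 1/j)*(1/(2*j)) = (j + 1/j)/(2*j))
(15/(g(P(0)) + (13 - 15)))*s(4) = (15/(-5 + (13 - 15)))*((½)*(1 + 4²)/4²) = (15/(-5 - 2))*((½)*(1/16)*(1 + 16)) = (15/(-7))*((½)*(1/16)*17) = (15*(-⅐))*(17/32) = -15/7*17/32 = -255/224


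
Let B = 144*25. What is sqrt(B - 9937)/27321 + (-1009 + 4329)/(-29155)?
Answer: -664/5831 + I*sqrt(6337)/27321 ≈ -0.11387 + 0.0029137*I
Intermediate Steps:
B = 3600
sqrt(B - 9937)/27321 + (-1009 + 4329)/(-29155) = sqrt(3600 - 9937)/27321 + (-1009 + 4329)/(-29155) = sqrt(-6337)*(1/27321) + 3320*(-1/29155) = (I*sqrt(6337))*(1/27321) - 664/5831 = I*sqrt(6337)/27321 - 664/5831 = -664/5831 + I*sqrt(6337)/27321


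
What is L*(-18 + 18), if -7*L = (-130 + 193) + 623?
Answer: 0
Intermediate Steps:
L = -98 (L = -((-130 + 193) + 623)/7 = -(63 + 623)/7 = -1/7*686 = -98)
L*(-18 + 18) = -98*(-18 + 18) = -98*0 = 0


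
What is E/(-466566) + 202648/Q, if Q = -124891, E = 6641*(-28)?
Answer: -35662717550/29134947153 ≈ -1.2241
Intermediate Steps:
E = -185948
E/(-466566) + 202648/Q = -185948/(-466566) + 202648/(-124891) = -185948*(-1/466566) + 202648*(-1/124891) = 92974/233283 - 202648/124891 = -35662717550/29134947153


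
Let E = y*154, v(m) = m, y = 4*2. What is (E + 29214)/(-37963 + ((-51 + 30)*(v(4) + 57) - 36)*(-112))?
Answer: 30446/109541 ≈ 0.27794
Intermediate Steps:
y = 8
E = 1232 (E = 8*154 = 1232)
(E + 29214)/(-37963 + ((-51 + 30)*(v(4) + 57) - 36)*(-112)) = (1232 + 29214)/(-37963 + ((-51 + 30)*(4 + 57) - 36)*(-112)) = 30446/(-37963 + (-21*61 - 36)*(-112)) = 30446/(-37963 + (-1281 - 36)*(-112)) = 30446/(-37963 - 1317*(-112)) = 30446/(-37963 + 147504) = 30446/109541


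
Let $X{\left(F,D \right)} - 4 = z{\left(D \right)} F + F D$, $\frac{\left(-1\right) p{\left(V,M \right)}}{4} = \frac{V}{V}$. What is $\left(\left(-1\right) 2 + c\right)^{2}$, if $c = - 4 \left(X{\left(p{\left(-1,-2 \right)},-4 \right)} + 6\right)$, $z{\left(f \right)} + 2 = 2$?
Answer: $11236$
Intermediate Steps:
$p{\left(V,M \right)} = -4$ ($p{\left(V,M \right)} = - 4 \frac{V}{V} = \left(-4\right) 1 = -4$)
$z{\left(f \right)} = 0$ ($z{\left(f \right)} = -2 + 2 = 0$)
$X{\left(F,D \right)} = 4 + D F$ ($X{\left(F,D \right)} = 4 + \left(0 F + F D\right) = 4 + \left(0 + D F\right) = 4 + D F$)
$c = -104$ ($c = - 4 \left(\left(4 - -16\right) + 6\right) = - 4 \left(\left(4 + 16\right) + 6\right) = - 4 \left(20 + 6\right) = \left(-4\right) 26 = -104$)
$\left(\left(-1\right) 2 + c\right)^{2} = \left(\left(-1\right) 2 - 104\right)^{2} = \left(-2 - 104\right)^{2} = \left(-106\right)^{2} = 11236$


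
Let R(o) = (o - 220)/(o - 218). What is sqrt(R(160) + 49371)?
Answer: sqrt(41521881)/29 ≈ 222.20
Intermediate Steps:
R(o) = (-220 + o)/(-218 + o)
sqrt(R(160) + 49371) = sqrt((-220 + 160)/(-218 + 160) + 49371) = sqrt(-60/(-58) + 49371) = sqrt(-1/58*(-60) + 49371) = sqrt(30/29 + 49371) = sqrt(1431789/29) = sqrt(41521881)/29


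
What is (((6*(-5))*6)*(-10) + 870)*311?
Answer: 830370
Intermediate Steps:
(((6*(-5))*6)*(-10) + 870)*311 = (-30*6*(-10) + 870)*311 = (-180*(-10) + 870)*311 = (1800 + 870)*311 = 2670*311 = 830370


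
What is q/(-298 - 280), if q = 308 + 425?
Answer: -733/578 ≈ -1.2682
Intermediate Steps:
q = 733
q/(-298 - 280) = 733/(-298 - 280) = 733/(-578) = 733*(-1/578) = -733/578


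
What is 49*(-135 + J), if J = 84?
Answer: -2499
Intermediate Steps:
49*(-135 + J) = 49*(-135 + 84) = 49*(-51) = -2499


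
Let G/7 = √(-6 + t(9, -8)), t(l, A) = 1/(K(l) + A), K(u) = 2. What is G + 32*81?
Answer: 2592 + 7*I*√222/6 ≈ 2592.0 + 17.383*I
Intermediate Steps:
t(l, A) = 1/(2 + A)
G = 7*I*√222/6 (G = 7*√(-6 + 1/(2 - 8)) = 7*√(-6 + 1/(-6)) = 7*√(-6 - ⅙) = 7*√(-37/6) = 7*(I*√222/6) = 7*I*√222/6 ≈ 17.383*I)
G + 32*81 = 7*I*√222/6 + 32*81 = 7*I*√222/6 + 2592 = 2592 + 7*I*√222/6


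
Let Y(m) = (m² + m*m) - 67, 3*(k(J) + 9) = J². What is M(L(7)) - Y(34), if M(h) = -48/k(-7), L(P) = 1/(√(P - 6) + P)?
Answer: -24767/11 ≈ -2251.5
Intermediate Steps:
k(J) = -9 + J²/3
L(P) = 1/(P + √(-6 + P)) (L(P) = 1/(√(-6 + P) + P) = 1/(P + √(-6 + P)))
Y(m) = -67 + 2*m² (Y(m) = (m² + m²) - 67 = 2*m² - 67 = -67 + 2*m²)
M(h) = -72/11 (M(h) = -48/(-9 + (⅓)*(-7)²) = -48/(-9 + (⅓)*49) = -48/(-9 + 49/3) = -48/22/3 = -48*3/22 = -72/11)
M(L(7)) - Y(34) = -72/11 - (-67 + 2*34²) = -72/11 - (-67 + 2*1156) = -72/11 - (-67 + 2312) = -72/11 - 1*2245 = -72/11 - 2245 = -24767/11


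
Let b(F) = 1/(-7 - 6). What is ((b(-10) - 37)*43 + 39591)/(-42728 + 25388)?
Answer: -493957/225420 ≈ -2.1913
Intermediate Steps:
b(F) = -1/13 (b(F) = 1/(-13) = -1/13)
((b(-10) - 37)*43 + 39591)/(-42728 + 25388) = ((-1/13 - 37)*43 + 39591)/(-42728 + 25388) = (-482/13*43 + 39591)/(-17340) = (-20726/13 + 39591)*(-1/17340) = (493957/13)*(-1/17340) = -493957/225420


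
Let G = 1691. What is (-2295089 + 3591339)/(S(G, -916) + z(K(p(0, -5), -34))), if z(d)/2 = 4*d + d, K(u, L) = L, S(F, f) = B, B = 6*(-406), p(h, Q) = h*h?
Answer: -648125/1388 ≈ -466.95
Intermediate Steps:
p(h, Q) = h**2
B = -2436
S(F, f) = -2436
z(d) = 10*d (z(d) = 2*(4*d + d) = 2*(5*d) = 10*d)
(-2295089 + 3591339)/(S(G, -916) + z(K(p(0, -5), -34))) = (-2295089 + 3591339)/(-2436 + 10*(-34)) = 1296250/(-2436 - 340) = 1296250/(-2776) = 1296250*(-1/2776) = -648125/1388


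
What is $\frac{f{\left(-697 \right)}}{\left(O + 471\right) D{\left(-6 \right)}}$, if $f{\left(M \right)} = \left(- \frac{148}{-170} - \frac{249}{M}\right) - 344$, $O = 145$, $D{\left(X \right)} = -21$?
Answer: $\frac{398187}{15027320} \approx 0.026498$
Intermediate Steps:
$f{\left(M \right)} = - \frac{29166}{85} - \frac{249}{M}$ ($f{\left(M \right)} = \left(\left(-148\right) \left(- \frac{1}{170}\right) - \frac{249}{M}\right) - 344 = \left(\frac{74}{85} - \frac{249}{M}\right) - 344 = - \frac{29166}{85} - \frac{249}{M}$)
$\frac{f{\left(-697 \right)}}{\left(O + 471\right) D{\left(-6 \right)}} = \frac{- \frac{29166}{85} - \frac{249}{-697}}{\left(145 + 471\right) \left(-21\right)} = \frac{- \frac{29166}{85} - - \frac{249}{697}}{616 \left(-21\right)} = \frac{- \frac{29166}{85} + \frac{249}{697}}{-12936} = \left(- \frac{1194561}{3485}\right) \left(- \frac{1}{12936}\right) = \frac{398187}{15027320}$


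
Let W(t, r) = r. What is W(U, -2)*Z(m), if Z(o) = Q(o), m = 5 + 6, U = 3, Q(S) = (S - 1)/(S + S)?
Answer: -10/11 ≈ -0.90909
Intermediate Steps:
Q(S) = (-1 + S)/(2*S) (Q(S) = (-1 + S)/((2*S)) = (-1 + S)*(1/(2*S)) = (-1 + S)/(2*S))
m = 11
Z(o) = (-1 + o)/(2*o)
W(U, -2)*Z(m) = -(-1 + 11)/11 = -10/11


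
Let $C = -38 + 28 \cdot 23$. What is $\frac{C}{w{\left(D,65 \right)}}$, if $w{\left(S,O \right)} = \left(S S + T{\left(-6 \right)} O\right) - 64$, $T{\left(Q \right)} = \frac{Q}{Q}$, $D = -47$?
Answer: $\frac{303}{1105} \approx 0.27421$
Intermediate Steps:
$T{\left(Q \right)} = 1$
$C = 606$ ($C = -38 + 644 = 606$)
$w{\left(S,O \right)} = -64 + O + S^{2}$ ($w{\left(S,O \right)} = \left(S S + 1 O\right) - 64 = \left(S^{2} + O\right) - 64 = \left(O + S^{2}\right) - 64 = -64 + O + S^{2}$)
$\frac{C}{w{\left(D,65 \right)}} = \frac{606}{-64 + 65 + \left(-47\right)^{2}} = \frac{606}{-64 + 65 + 2209} = \frac{606}{2210} = 606 \cdot \frac{1}{2210} = \frac{303}{1105}$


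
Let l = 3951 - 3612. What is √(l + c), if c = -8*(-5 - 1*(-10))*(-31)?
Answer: √1579 ≈ 39.737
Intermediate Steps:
l = 339
c = 1240 (c = -8*(-5 + 10)*(-31) = -8*5*(-31) = -40*(-31) = 1240)
√(l + c) = √(339 + 1240) = √1579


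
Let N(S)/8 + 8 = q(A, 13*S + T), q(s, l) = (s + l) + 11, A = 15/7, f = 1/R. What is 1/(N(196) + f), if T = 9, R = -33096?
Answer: 33096/678373439 ≈ 4.8787e-5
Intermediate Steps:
f = -1/33096 (f = 1/(-33096) = -1/33096 ≈ -3.0215e-5)
A = 15/7 (A = 15*(1/7) = 15/7 ≈ 2.1429)
q(s, l) = 11 + l + s (q(s, l) = (l + s) + 11 = 11 + l + s)
N(S) = 792/7 + 104*S (N(S) = -64 + 8*(11 + (13*S + 9) + 15/7) = -64 + 8*(11 + (9 + 13*S) + 15/7) = -64 + 8*(155/7 + 13*S) = -64 + (1240/7 + 104*S) = 792/7 + 104*S)
1/(N(196) + f) = 1/((792/7 + 104*196) - 1/33096) = 1/((792/7 + 20384) - 1/33096) = 1/(143480/7 - 1/33096) = 1/(678373439/33096) = 33096/678373439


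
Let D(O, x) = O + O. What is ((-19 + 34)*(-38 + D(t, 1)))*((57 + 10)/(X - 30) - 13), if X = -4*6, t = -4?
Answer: 88435/9 ≈ 9826.1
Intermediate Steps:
D(O, x) = 2*O
X = -24
((-19 + 34)*(-38 + D(t, 1)))*((57 + 10)/(X - 30) - 13) = ((-19 + 34)*(-38 + 2*(-4)))*((57 + 10)/(-24 - 30) - 13) = (15*(-38 - 8))*(67/(-54) - 13) = (15*(-46))*(67*(-1/54) - 13) = -690*(-67/54 - 13) = -690*(-769/54) = 88435/9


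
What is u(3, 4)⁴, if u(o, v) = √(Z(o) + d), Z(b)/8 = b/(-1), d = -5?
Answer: 841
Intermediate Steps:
Z(b) = -8*b (Z(b) = 8*(b/(-1)) = 8*(b*(-1)) = 8*(-b) = -8*b)
u(o, v) = √(-5 - 8*o) (u(o, v) = √(-8*o - 5) = √(-5 - 8*o))
u(3, 4)⁴ = (√(-5 - 8*3))⁴ = (√(-5 - 24))⁴ = (√(-29))⁴ = (I*√29)⁴ = 841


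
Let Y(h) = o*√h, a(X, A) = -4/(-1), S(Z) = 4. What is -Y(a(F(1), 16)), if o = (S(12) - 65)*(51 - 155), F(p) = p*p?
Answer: -12688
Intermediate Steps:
F(p) = p²
a(X, A) = 4 (a(X, A) = -4*(-1) = 4)
o = 6344 (o = (4 - 65)*(51 - 155) = -61*(-104) = 6344)
Y(h) = 6344*√h
-Y(a(F(1), 16)) = -6344*√4 = -6344*2 = -1*12688 = -12688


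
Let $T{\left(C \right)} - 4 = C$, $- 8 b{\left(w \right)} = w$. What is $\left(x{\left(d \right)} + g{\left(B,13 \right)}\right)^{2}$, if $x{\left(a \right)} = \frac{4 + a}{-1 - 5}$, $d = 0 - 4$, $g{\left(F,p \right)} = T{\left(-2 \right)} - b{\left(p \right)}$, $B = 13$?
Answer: $\frac{841}{64} \approx 13.141$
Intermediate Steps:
$b{\left(w \right)} = - \frac{w}{8}$
$T{\left(C \right)} = 4 + C$
$g{\left(F,p \right)} = 2 + \frac{p}{8}$ ($g{\left(F,p \right)} = \left(4 - 2\right) - - \frac{p}{8} = 2 + \frac{p}{8}$)
$d = -4$ ($d = 0 - 4 = -4$)
$x{\left(a \right)} = - \frac{2}{3} - \frac{a}{6}$ ($x{\left(a \right)} = \frac{4 + a}{-6} = \left(4 + a\right) \left(- \frac{1}{6}\right) = - \frac{2}{3} - \frac{a}{6}$)
$\left(x{\left(d \right)} + g{\left(B,13 \right)}\right)^{2} = \left(\left(- \frac{2}{3} - - \frac{2}{3}\right) + \left(2 + \frac{1}{8} \cdot 13\right)\right)^{2} = \left(\left(- \frac{2}{3} + \frac{2}{3}\right) + \left(2 + \frac{13}{8}\right)\right)^{2} = \left(0 + \frac{29}{8}\right)^{2} = \left(\frac{29}{8}\right)^{2} = \frac{841}{64}$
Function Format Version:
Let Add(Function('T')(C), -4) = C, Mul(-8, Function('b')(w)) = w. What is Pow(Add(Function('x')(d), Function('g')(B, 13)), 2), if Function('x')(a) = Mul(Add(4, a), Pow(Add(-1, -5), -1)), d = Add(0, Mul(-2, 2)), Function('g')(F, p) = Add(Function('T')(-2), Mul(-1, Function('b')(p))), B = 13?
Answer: Rational(841, 64) ≈ 13.141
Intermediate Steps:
Function('b')(w) = Mul(Rational(-1, 8), w)
Function('T')(C) = Add(4, C)
Function('g')(F, p) = Add(2, Mul(Rational(1, 8), p)) (Function('g')(F, p) = Add(Add(4, -2), Mul(-1, Mul(Rational(-1, 8), p))) = Add(2, Mul(Rational(1, 8), p)))
d = -4 (d = Add(0, -4) = -4)
Function('x')(a) = Add(Rational(-2, 3), Mul(Rational(-1, 6), a)) (Function('x')(a) = Mul(Add(4, a), Pow(-6, -1)) = Mul(Add(4, a), Rational(-1, 6)) = Add(Rational(-2, 3), Mul(Rational(-1, 6), a)))
Pow(Add(Function('x')(d), Function('g')(B, 13)), 2) = Pow(Add(Add(Rational(-2, 3), Mul(Rational(-1, 6), -4)), Add(2, Mul(Rational(1, 8), 13))), 2) = Pow(Add(Add(Rational(-2, 3), Rational(2, 3)), Add(2, Rational(13, 8))), 2) = Pow(Add(0, Rational(29, 8)), 2) = Pow(Rational(29, 8), 2) = Rational(841, 64)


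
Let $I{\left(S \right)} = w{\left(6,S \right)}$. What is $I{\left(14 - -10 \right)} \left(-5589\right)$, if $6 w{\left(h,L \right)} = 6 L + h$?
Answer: $-139725$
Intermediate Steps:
$w{\left(h,L \right)} = L + \frac{h}{6}$ ($w{\left(h,L \right)} = \frac{6 L + h}{6} = \frac{h + 6 L}{6} = L + \frac{h}{6}$)
$I{\left(S \right)} = 1 + S$ ($I{\left(S \right)} = S + \frac{1}{6} \cdot 6 = S + 1 = 1 + S$)
$I{\left(14 - -10 \right)} \left(-5589\right) = \left(1 + \left(14 - -10\right)\right) \left(-5589\right) = \left(1 + \left(14 + 10\right)\right) \left(-5589\right) = \left(1 + 24\right) \left(-5589\right) = 25 \left(-5589\right) = -139725$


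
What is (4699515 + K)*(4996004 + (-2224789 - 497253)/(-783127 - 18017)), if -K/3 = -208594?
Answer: 3552435823480330591/133524 ≈ 2.6605e+13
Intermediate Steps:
K = 625782 (K = -3*(-208594) = 625782)
(4699515 + K)*(4996004 + (-2224789 - 497253)/(-783127 - 18017)) = (4699515 + 625782)*(4996004 + (-2224789 - 497253)/(-783127 - 18017)) = 5325297*(4996004 - 2722042/(-801144)) = 5325297*(4996004 - 2722042*(-1/801144)) = 5325297*(4996004 + 1361021/400572) = 5325297*(2001260675309/400572) = 3552435823480330591/133524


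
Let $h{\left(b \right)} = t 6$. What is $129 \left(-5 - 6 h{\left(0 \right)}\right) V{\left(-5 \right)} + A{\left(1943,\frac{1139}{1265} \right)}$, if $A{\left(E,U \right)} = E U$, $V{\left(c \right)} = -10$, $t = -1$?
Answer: $- \frac{48374273}{1265} \approx -38241.0$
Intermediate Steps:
$h{\left(b \right)} = -6$ ($h{\left(b \right)} = \left(-1\right) 6 = -6$)
$129 \left(-5 - 6 h{\left(0 \right)}\right) V{\left(-5 \right)} + A{\left(1943,\frac{1139}{1265} \right)} = 129 \left(-5 - -36\right) \left(-10\right) + 1943 \cdot \frac{1139}{1265} = 129 \left(-5 + 36\right) \left(-10\right) + 1943 \cdot 1139 \cdot \frac{1}{1265} = 129 \cdot 31 \left(-10\right) + 1943 \cdot \frac{1139}{1265} = 3999 \left(-10\right) + \frac{2213077}{1265} = -39990 + \frac{2213077}{1265} = - \frac{48374273}{1265}$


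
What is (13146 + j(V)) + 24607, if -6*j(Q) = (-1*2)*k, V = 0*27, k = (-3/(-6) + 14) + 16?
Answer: 226579/6 ≈ 37763.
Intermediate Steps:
k = 61/2 (k = (-3*(-1/6) + 14) + 16 = (1/2 + 14) + 16 = 29/2 + 16 = 61/2 ≈ 30.500)
V = 0
j(Q) = 61/6 (j(Q) = -(-1*2)*61/(6*2) = -(-1)*61/(3*2) = -1/6*(-61) = 61/6)
(13146 + j(V)) + 24607 = (13146 + 61/6) + 24607 = 78937/6 + 24607 = 226579/6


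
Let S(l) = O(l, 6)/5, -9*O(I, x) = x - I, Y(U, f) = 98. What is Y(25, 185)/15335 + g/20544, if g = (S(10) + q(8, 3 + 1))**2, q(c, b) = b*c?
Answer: 450656467/7974506700 ≈ 0.056512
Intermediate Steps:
O(I, x) = -x/9 + I/9 (O(I, x) = -(x - I)/9 = -x/9 + I/9)
S(l) = -2/15 + l/45 (S(l) = (-1/9*6 + l/9)/5 = (-2/3 + l/9)*(1/5) = -2/15 + l/45)
g = 2085136/2025 (g = ((-2/15 + (1/45)*10) + (3 + 1)*8)**2 = ((-2/15 + 2/9) + 4*8)**2 = (4/45 + 32)**2 = (1444/45)**2 = 2085136/2025 ≈ 1029.7)
Y(25, 185)/15335 + g/20544 = 98/15335 + (2085136/2025)/20544 = 98*(1/15335) + (2085136/2025)*(1/20544) = 98/15335 + 130321/2600100 = 450656467/7974506700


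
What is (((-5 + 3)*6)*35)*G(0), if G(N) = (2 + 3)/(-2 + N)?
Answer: 1050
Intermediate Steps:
G(N) = 5/(-2 + N)
(((-5 + 3)*6)*35)*G(0) = (((-5 + 3)*6)*35)*(5/(-2 + 0)) = (-2*6*35)*(5/(-2)) = (-12*35)*(5*(-½)) = -420*(-5/2) = 1050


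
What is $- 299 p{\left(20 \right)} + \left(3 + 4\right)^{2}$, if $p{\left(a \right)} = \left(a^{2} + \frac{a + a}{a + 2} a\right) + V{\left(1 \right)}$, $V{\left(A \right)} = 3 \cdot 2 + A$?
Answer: $- \frac{1457684}{11} \approx -1.3252 \cdot 10^{5}$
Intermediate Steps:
$V{\left(A \right)} = 6 + A$
$p{\left(a \right)} = 7 + a^{2} + \frac{2 a^{2}}{2 + a}$ ($p{\left(a \right)} = \left(a^{2} + \frac{a + a}{a + 2} a\right) + \left(6 + 1\right) = \left(a^{2} + \frac{2 a}{2 + a} a\right) + 7 = \left(a^{2} + \frac{2 a^{2}}{2 + a}\right) + 7 = 7 + a^{2} + \frac{2 a^{2}}{2 + a}$)
$- 299 p{\left(20 \right)} + \left(3 + 4\right)^{2} = - 299 \frac{14 + 20^{3} + 4 \cdot 20^{2} + 7 \cdot 20}{2 + 20} + \left(3 + 4\right)^{2} = - 299 \frac{14 + 8000 + 4 \cdot 400 + 140}{22} + 7^{2} = - 299 \frac{14 + 8000 + 1600 + 140}{22} + 49 = - 299 \cdot \frac{1}{22} \cdot 9754 + 49 = \left(-299\right) \frac{4877}{11} + 49 = - \frac{1458223}{11} + 49 = - \frac{1457684}{11}$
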